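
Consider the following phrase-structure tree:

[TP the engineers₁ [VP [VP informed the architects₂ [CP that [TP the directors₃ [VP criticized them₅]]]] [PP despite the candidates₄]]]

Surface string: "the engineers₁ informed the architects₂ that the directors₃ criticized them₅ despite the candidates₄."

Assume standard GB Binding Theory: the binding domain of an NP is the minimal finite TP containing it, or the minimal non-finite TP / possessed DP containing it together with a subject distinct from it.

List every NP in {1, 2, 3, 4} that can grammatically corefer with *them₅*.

*them* is a pronoun, so Principle B applies: it must be free in its binding domain.
Binding domain of *them₅*: the embedded TP, whose subject is the directors₃.
*the engineers₁* c-commands the pronoun but from outside its binding domain, and is not c-commanded by it → coindexation permitted.
*the architects₂* c-commands the pronoun but from outside its binding domain, and is not c-commanded by it → coindexation permitted.
*the directors₃* c-commands the pronoun within its binding domain → coindexation would violate Principle B.
*the candidates₄* and the pronoun do not c-command one another → neither Principle B nor Principle C is at stake; coindexation permitted.

{1, 2, 4}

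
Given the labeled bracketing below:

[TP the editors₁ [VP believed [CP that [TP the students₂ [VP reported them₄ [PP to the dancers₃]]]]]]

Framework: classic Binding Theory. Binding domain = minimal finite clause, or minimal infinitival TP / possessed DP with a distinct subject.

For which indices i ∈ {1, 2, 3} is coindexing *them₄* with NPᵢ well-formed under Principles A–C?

{1}

*them* is a pronoun, so Principle B applies: it must be free in its binding domain.
Binding domain of *them₄*: the embedded TP, whose subject is the students₂.
*the editors₁* c-commands the pronoun but from outside its binding domain, and is not c-commanded by it → coindexation permitted.
*the students₂* c-commands the pronoun within its binding domain → coindexation would violate Principle B.
*the dancers₃*: the pronoun c-commands this R-expression → coindexation would violate Principle C on *the dancers₃*.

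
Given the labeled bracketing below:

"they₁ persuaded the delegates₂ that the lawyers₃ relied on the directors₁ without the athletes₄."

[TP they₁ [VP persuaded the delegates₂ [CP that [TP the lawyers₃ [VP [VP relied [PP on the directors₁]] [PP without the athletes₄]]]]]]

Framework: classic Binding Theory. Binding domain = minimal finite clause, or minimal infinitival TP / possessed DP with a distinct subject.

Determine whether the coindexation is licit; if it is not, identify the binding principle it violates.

Principle C

The two coindexed NPs are *they₁* and *the directors₁*.
*the directors₁* is an R-expression. Principle C requires it to be free everywhere.
*they₁* c-commands it and carries the same index.
The R-expression is bound → Principle C violation.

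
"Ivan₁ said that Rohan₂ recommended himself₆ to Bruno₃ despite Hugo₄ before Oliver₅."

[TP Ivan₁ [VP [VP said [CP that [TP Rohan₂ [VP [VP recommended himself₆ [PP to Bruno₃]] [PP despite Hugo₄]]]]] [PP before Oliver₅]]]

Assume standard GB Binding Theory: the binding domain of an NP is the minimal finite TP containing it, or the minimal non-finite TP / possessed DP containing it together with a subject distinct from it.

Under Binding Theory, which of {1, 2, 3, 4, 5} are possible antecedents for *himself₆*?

*himself* is an anaphor, so Principle A applies: it must be bound in its binding domain.
Binding domain of *himself₆*: the embedded TP, whose subject is Rohan₂.
*Ivan₁* c-commands the anaphor but is outside its binding domain → cannot satisfy Principle A.
*Rohan₂* c-commands the anaphor within its binding domain → licit binder.
*Bruno₃* does not c-command the anaphor → cannot bind it.
*Hugo₄* does not c-command the anaphor → cannot bind it.
*Oliver₅* does not c-command the anaphor → cannot bind it.

{2}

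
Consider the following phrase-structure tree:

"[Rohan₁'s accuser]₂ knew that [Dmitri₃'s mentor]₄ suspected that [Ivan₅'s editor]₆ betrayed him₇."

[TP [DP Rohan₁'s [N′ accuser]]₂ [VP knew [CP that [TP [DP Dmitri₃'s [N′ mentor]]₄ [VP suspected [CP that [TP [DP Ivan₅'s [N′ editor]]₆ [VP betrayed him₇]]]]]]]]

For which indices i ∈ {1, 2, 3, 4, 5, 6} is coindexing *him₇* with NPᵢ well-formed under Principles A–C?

{1, 2, 3, 4, 5}

*him* is a pronoun, so Principle B applies: it must be free in its binding domain.
Binding domain of *him₇*: the embedded TP, whose subject is [Ivan₅'s editor]₆.
*Rohan₁* and the pronoun do not c-command one another → neither Principle B nor Principle C is at stake; coindexation permitted.
*[Rohan₁'s accuser]₂* c-commands the pronoun but from outside its binding domain, and is not c-commanded by it → coindexation permitted.
*Dmitri₃* and the pronoun do not c-command one another → neither Principle B nor Principle C is at stake; coindexation permitted.
*[Dmitri₃'s mentor]₄* c-commands the pronoun but from outside its binding domain, and is not c-commanded by it → coindexation permitted.
*Ivan₅* and the pronoun do not c-command one another → neither Principle B nor Principle C is at stake; coindexation permitted.
*[Ivan₅'s editor]₆* c-commands the pronoun within its binding domain → coindexation would violate Principle B.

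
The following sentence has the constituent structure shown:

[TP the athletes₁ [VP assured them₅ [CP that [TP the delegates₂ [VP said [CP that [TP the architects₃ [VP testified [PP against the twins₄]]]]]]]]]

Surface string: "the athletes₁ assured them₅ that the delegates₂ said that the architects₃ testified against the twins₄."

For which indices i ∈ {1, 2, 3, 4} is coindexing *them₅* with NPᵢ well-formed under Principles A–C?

*them* is a pronoun, so Principle B applies: it must be free in its binding domain.
Binding domain of *them₅*: the matrix TP, whose subject is the athletes₁.
*the athletes₁* c-commands the pronoun within its binding domain → coindexation would violate Principle B.
*the delegates₂*: the pronoun c-commands this R-expression → coindexation would violate Principle C on *the delegates₂*.
*the architects₃*: the pronoun c-commands this R-expression → coindexation would violate Principle C on *the architects₃*.
*the twins₄*: the pronoun c-commands this R-expression → coindexation would violate Principle C on *the twins₄*.

none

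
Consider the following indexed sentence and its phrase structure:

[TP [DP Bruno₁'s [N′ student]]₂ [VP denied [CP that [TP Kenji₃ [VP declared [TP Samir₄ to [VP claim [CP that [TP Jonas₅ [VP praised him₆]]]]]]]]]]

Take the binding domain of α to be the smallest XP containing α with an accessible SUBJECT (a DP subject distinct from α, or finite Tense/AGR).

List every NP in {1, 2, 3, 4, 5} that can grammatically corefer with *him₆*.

{1, 2, 3, 4}

*him* is a pronoun, so Principle B applies: it must be free in its binding domain.
Binding domain of *him₆*: the embedded TP, whose subject is Jonas₅.
*Bruno₁* and the pronoun do not c-command one another → neither Principle B nor Principle C is at stake; coindexation permitted.
*[Bruno₁'s student]₂* c-commands the pronoun but from outside its binding domain, and is not c-commanded by it → coindexation permitted.
*Kenji₃* c-commands the pronoun but from outside its binding domain, and is not c-commanded by it → coindexation permitted.
*Samir₄* c-commands the pronoun but from outside its binding domain, and is not c-commanded by it → coindexation permitted.
*Jonas₅* c-commands the pronoun within its binding domain → coindexation would violate Principle B.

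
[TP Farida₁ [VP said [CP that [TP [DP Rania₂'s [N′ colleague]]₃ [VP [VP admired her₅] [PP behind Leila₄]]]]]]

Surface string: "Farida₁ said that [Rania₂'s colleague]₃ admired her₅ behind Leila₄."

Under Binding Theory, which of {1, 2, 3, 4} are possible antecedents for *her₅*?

{1, 2, 4}

*her* is a pronoun, so Principle B applies: it must be free in its binding domain.
Binding domain of *her₅*: the embedded TP, whose subject is [Rania₂'s colleague]₃.
*Farida₁* c-commands the pronoun but from outside its binding domain, and is not c-commanded by it → coindexation permitted.
*Rania₂* and the pronoun do not c-command one another → neither Principle B nor Principle C is at stake; coindexation permitted.
*[Rania₂'s colleague]₃* c-commands the pronoun within its binding domain → coindexation would violate Principle B.
*Leila₄* and the pronoun do not c-command one another → neither Principle B nor Principle C is at stake; coindexation permitted.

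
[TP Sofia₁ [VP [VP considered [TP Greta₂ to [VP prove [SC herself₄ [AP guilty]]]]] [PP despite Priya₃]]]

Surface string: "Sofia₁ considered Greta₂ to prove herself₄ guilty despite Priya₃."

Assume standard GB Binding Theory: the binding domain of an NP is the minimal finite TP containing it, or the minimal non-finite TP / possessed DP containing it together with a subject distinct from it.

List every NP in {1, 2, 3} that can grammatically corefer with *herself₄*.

*herself* is an anaphor, so Principle A applies: it must be bound in its binding domain.
Binding domain of *herself₄*: the embedded TP, whose subject is Greta₂.
*Sofia₁* c-commands the anaphor but is outside its binding domain → cannot satisfy Principle A.
*Greta₂* c-commands the anaphor within its binding domain → licit binder.
*Priya₃* does not c-command the anaphor → cannot bind it.

{2}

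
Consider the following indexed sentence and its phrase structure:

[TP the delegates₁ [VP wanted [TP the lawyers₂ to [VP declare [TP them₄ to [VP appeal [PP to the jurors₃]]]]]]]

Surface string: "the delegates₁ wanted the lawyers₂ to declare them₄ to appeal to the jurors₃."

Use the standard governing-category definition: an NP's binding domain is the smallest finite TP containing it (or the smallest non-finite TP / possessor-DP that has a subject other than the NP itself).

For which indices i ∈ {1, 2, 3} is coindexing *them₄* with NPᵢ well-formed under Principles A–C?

{1}

*them* is a pronoun, so Principle B applies: it must be free in its binding domain.
Binding domain of *them₄*: the embedded TP, whose subject is the lawyers₂.
*the delegates₁* c-commands the pronoun but from outside its binding domain, and is not c-commanded by it → coindexation permitted.
*the lawyers₂* c-commands the pronoun within its binding domain → coindexation would violate Principle B.
*the jurors₃*: the pronoun c-commands this R-expression → coindexation would violate Principle C on *the jurors₃*.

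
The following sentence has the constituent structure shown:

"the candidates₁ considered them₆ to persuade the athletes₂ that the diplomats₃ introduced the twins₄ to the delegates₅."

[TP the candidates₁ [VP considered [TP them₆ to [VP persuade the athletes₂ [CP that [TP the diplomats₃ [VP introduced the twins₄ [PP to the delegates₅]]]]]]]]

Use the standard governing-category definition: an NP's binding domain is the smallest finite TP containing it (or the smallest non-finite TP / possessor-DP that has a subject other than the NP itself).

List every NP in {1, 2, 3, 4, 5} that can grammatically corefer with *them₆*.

*them* is a pronoun, so Principle B applies: it must be free in its binding domain.
Binding domain of *them₆*: the matrix TP, whose subject is the candidates₁.
*the candidates₁* c-commands the pronoun within its binding domain → coindexation would violate Principle B.
*the athletes₂*: the pronoun c-commands this R-expression → coindexation would violate Principle C on *the athletes₂*.
*the diplomats₃*: the pronoun c-commands this R-expression → coindexation would violate Principle C on *the diplomats₃*.
*the twins₄*: the pronoun c-commands this R-expression → coindexation would violate Principle C on *the twins₄*.
*the delegates₅*: the pronoun c-commands this R-expression → coindexation would violate Principle C on *the delegates₅*.

none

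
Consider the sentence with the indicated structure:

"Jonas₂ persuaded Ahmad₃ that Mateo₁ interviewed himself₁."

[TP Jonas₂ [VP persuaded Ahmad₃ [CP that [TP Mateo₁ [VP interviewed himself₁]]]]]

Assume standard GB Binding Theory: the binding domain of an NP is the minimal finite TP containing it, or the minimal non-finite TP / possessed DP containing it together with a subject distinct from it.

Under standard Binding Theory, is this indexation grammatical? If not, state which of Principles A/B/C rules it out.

grammatical

The two coindexed NPs are *Mateo₁* and *himself₁*.
*himself₁* is an anaphor; its binding domain is the embedded TP, whose subject is Mateo₁. *Mateo₁* c-commands it within that domain and shares its index, so Principle A is satisfied.
*Mateo₁* is an R-expression; *himself₁* does not c-command it, and no other NP shares its index, so Principle C is satisfied.
All principles are respected.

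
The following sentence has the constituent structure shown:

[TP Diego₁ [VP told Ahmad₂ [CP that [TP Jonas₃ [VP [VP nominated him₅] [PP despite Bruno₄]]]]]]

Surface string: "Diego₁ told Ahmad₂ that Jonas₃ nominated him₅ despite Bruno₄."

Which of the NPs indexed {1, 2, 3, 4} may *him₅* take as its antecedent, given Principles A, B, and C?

{1, 2, 4}

*him* is a pronoun, so Principle B applies: it must be free in its binding domain.
Binding domain of *him₅*: the embedded TP, whose subject is Jonas₃.
*Diego₁* c-commands the pronoun but from outside its binding domain, and is not c-commanded by it → coindexation permitted.
*Ahmad₂* c-commands the pronoun but from outside its binding domain, and is not c-commanded by it → coindexation permitted.
*Jonas₃* c-commands the pronoun within its binding domain → coindexation would violate Principle B.
*Bruno₄* and the pronoun do not c-command one another → neither Principle B nor Principle C is at stake; coindexation permitted.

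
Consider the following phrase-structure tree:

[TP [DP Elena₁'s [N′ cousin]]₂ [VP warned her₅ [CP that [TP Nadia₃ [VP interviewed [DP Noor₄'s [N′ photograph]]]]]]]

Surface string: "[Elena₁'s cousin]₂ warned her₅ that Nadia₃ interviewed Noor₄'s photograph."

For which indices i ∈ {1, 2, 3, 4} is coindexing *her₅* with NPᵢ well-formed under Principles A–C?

{1}

*her* is a pronoun, so Principle B applies: it must be free in its binding domain.
Binding domain of *her₅*: the matrix TP, whose subject is [Elena₁'s cousin]₂.
*Elena₁* and the pronoun do not c-command one another → neither Principle B nor Principle C is at stake; coindexation permitted.
*[Elena₁'s cousin]₂* c-commands the pronoun within its binding domain → coindexation would violate Principle B.
*Nadia₃*: the pronoun c-commands this R-expression → coindexation would violate Principle C on *Nadia₃*.
*Noor₄*: the pronoun c-commands this R-expression → coindexation would violate Principle C on *Noor₄*.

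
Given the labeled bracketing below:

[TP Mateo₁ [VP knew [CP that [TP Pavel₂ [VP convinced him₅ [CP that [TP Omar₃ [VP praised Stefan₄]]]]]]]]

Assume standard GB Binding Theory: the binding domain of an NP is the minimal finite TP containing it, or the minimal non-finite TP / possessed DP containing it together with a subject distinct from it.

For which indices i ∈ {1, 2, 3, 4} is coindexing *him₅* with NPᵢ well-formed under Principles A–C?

{1}

*him* is a pronoun, so Principle B applies: it must be free in its binding domain.
Binding domain of *him₅*: the embedded TP, whose subject is Pavel₂.
*Mateo₁* c-commands the pronoun but from outside its binding domain, and is not c-commanded by it → coindexation permitted.
*Pavel₂* c-commands the pronoun within its binding domain → coindexation would violate Principle B.
*Omar₃*: the pronoun c-commands this R-expression → coindexation would violate Principle C on *Omar₃*.
*Stefan₄*: the pronoun c-commands this R-expression → coindexation would violate Principle C on *Stefan₄*.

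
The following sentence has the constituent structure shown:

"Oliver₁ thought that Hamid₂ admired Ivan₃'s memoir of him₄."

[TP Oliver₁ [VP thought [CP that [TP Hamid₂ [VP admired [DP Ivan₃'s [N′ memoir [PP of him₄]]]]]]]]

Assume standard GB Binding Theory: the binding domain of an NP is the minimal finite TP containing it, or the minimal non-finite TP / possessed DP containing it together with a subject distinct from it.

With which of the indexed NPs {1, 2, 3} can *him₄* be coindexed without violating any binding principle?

*him* is a pronoun, so Principle B applies: it must be free in its binding domain.
Binding domain of *him₄*: the possessed DP, whose subject is Ivan₃.
*Oliver₁* c-commands the pronoun but from outside its binding domain, and is not c-commanded by it → coindexation permitted.
*Hamid₂* c-commands the pronoun but from outside its binding domain, and is not c-commanded by it → coindexation permitted.
*Ivan₃* c-commands the pronoun within its binding domain → coindexation would violate Principle B.

{1, 2}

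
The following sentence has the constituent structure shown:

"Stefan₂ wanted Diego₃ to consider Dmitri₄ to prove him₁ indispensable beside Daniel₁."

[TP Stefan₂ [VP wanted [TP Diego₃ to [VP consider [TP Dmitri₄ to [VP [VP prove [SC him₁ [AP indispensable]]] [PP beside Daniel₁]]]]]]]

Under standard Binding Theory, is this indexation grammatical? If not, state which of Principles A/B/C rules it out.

grammatical

The two coindexed NPs are *Daniel₁* and *him₁*.
*him₁* is a pronoun; its binding domain is the embedded TP, whose subject is Dmitri₄. Within that domain it is c-commanded only by *Dmitri₄*, which carries a different index — the pronoun is free locally, so Principle B holds.
*Daniel₁* is an R-expression; *him₁* does not c-command it, and no other NP shares its index, so Principle C is satisfied.
All principles are respected.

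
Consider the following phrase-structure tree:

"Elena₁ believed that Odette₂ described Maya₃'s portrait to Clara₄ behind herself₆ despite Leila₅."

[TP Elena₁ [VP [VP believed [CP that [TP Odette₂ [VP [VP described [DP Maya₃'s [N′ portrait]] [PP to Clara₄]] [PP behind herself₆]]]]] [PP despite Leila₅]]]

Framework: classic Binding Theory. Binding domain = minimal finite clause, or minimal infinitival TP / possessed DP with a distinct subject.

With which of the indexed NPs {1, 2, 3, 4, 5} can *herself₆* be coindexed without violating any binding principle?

*herself* is an anaphor, so Principle A applies: it must be bound in its binding domain.
Binding domain of *herself₆*: the embedded TP, whose subject is Odette₂.
*Elena₁* c-commands the anaphor but is outside its binding domain → cannot satisfy Principle A.
*Odette₂* c-commands the anaphor within its binding domain → licit binder.
*Maya₃* does not c-command the anaphor → cannot bind it.
*Clara₄* does not c-command the anaphor → cannot bind it.
*Leila₅* does not c-command the anaphor → cannot bind it.

{2}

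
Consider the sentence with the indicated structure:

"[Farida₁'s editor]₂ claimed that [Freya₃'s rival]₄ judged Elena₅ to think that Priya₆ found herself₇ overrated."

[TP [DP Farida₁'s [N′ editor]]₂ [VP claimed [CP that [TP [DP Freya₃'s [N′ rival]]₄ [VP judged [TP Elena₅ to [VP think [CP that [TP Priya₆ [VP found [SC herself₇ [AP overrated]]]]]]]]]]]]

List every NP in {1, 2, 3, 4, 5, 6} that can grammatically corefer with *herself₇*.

*herself* is an anaphor, so Principle A applies: it must be bound in its binding domain.
Binding domain of *herself₇*: the embedded TP, whose subject is Priya₆.
*Farida₁* does not c-command the anaphor → cannot bind it.
*[Farida₁'s editor]₂* c-commands the anaphor but is outside its binding domain → cannot satisfy Principle A.
*Freya₃* does not c-command the anaphor → cannot bind it.
*[Freya₃'s rival]₄* c-commands the anaphor but is outside its binding domain → cannot satisfy Principle A.
*Elena₅* c-commands the anaphor but is outside its binding domain → cannot satisfy Principle A.
*Priya₆* c-commands the anaphor within its binding domain → licit binder.

{6}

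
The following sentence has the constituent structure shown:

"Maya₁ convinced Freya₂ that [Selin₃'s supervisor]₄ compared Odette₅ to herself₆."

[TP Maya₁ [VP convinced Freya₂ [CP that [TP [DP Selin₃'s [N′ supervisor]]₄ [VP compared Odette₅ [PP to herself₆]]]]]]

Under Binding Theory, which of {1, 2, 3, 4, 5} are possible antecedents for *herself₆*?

*herself* is an anaphor, so Principle A applies: it must be bound in its binding domain.
Binding domain of *herself₆*: the embedded TP, whose subject is [Selin₃'s supervisor]₄.
*Maya₁* c-commands the anaphor but is outside its binding domain → cannot satisfy Principle A.
*Freya₂* c-commands the anaphor but is outside its binding domain → cannot satisfy Principle A.
*Selin₃* does not c-command the anaphor → cannot bind it.
*[Selin₃'s supervisor]₄* c-commands the anaphor within its binding domain → licit binder.
*Odette₅* c-commands the anaphor within its binding domain → licit binder.

{4, 5}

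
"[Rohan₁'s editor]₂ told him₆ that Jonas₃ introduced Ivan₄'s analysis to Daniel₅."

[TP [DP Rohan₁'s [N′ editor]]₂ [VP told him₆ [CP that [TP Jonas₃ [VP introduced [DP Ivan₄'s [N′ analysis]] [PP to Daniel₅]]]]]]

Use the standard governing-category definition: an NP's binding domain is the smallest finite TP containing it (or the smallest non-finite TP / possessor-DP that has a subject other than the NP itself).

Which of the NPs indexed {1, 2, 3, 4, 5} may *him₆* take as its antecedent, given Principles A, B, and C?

{1}

*him* is a pronoun, so Principle B applies: it must be free in its binding domain.
Binding domain of *him₆*: the matrix TP, whose subject is [Rohan₁'s editor]₂.
*Rohan₁* and the pronoun do not c-command one another → neither Principle B nor Principle C is at stake; coindexation permitted.
*[Rohan₁'s editor]₂* c-commands the pronoun within its binding domain → coindexation would violate Principle B.
*Jonas₃*: the pronoun c-commands this R-expression → coindexation would violate Principle C on *Jonas₃*.
*Ivan₄*: the pronoun c-commands this R-expression → coindexation would violate Principle C on *Ivan₄*.
*Daniel₅*: the pronoun c-commands this R-expression → coindexation would violate Principle C on *Daniel₅*.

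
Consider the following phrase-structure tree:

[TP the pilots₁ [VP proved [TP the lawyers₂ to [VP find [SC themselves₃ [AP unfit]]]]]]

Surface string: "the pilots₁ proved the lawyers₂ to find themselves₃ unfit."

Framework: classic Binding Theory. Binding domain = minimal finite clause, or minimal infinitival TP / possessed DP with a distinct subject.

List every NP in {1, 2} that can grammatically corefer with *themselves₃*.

{2}

*themselves* is an anaphor, so Principle A applies: it must be bound in its binding domain.
Binding domain of *themselves₃*: the embedded TP, whose subject is the lawyers₂.
*the pilots₁* c-commands the anaphor but is outside its binding domain → cannot satisfy Principle A.
*the lawyers₂* c-commands the anaphor within its binding domain → licit binder.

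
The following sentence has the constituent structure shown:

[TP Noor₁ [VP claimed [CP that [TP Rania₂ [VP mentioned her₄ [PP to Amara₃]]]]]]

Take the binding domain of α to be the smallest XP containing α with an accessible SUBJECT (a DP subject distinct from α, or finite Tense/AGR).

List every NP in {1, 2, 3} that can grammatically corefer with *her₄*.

*her* is a pronoun, so Principle B applies: it must be free in its binding domain.
Binding domain of *her₄*: the embedded TP, whose subject is Rania₂.
*Noor₁* c-commands the pronoun but from outside its binding domain, and is not c-commanded by it → coindexation permitted.
*Rania₂* c-commands the pronoun within its binding domain → coindexation would violate Principle B.
*Amara₃*: the pronoun c-commands this R-expression → coindexation would violate Principle C on *Amara₃*.

{1}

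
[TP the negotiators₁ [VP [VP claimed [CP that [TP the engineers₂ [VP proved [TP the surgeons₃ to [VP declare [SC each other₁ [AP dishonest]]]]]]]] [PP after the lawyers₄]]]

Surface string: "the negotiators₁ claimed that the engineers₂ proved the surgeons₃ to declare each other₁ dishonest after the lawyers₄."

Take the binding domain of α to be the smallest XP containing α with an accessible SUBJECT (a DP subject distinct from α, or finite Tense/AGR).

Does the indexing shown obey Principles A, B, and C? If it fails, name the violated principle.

Principle A

The two coindexed NPs are *the negotiators₁* and *each other₁*.
*each other₁* is an anaphor. Principle A requires it to be bound within its binding domain — the embedded TP, whose subject is the surgeons₃.
Within that domain it is c-commanded by *the surgeons₃*, which does not share its index.
*the negotiators₁* does c-command the anaphor, but from outside its binding domain.
The anaphor is unbound in its domain → Principle A violation.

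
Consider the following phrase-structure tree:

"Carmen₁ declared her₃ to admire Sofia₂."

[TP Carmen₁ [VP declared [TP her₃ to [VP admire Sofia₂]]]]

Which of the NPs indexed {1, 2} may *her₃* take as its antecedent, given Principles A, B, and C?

none

*her* is a pronoun, so Principle B applies: it must be free in its binding domain.
Binding domain of *her₃*: the matrix TP, whose subject is Carmen₁.
*Carmen₁* c-commands the pronoun within its binding domain → coindexation would violate Principle B.
*Sofia₂*: the pronoun c-commands this R-expression → coindexation would violate Principle C on *Sofia₂*.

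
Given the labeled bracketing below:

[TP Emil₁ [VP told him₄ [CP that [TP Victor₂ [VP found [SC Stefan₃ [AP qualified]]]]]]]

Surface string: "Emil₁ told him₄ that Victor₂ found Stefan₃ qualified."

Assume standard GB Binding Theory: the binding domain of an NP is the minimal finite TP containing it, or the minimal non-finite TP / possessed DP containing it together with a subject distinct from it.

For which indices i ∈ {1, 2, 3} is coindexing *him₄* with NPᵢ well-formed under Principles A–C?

none

*him* is a pronoun, so Principle B applies: it must be free in its binding domain.
Binding domain of *him₄*: the matrix TP, whose subject is Emil₁.
*Emil₁* c-commands the pronoun within its binding domain → coindexation would violate Principle B.
*Victor₂*: the pronoun c-commands this R-expression → coindexation would violate Principle C on *Victor₂*.
*Stefan₃*: the pronoun c-commands this R-expression → coindexation would violate Principle C on *Stefan₃*.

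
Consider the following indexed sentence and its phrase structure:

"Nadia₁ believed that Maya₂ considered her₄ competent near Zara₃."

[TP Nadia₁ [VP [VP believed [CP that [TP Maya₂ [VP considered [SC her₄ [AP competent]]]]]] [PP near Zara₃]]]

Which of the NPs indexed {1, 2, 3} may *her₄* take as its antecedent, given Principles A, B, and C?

{1, 3}

*her* is a pronoun, so Principle B applies: it must be free in its binding domain.
Binding domain of *her₄*: the embedded TP, whose subject is Maya₂.
*Nadia₁* c-commands the pronoun but from outside its binding domain, and is not c-commanded by it → coindexation permitted.
*Maya₂* c-commands the pronoun within its binding domain → coindexation would violate Principle B.
*Zara₃* and the pronoun do not c-command one another → neither Principle B nor Principle C is at stake; coindexation permitted.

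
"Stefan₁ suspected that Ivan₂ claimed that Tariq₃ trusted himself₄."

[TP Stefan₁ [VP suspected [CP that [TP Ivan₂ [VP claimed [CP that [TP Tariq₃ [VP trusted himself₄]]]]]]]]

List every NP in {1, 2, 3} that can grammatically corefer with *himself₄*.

{3}

*himself* is an anaphor, so Principle A applies: it must be bound in its binding domain.
Binding domain of *himself₄*: the embedded TP, whose subject is Tariq₃.
*Stefan₁* c-commands the anaphor but is outside its binding domain → cannot satisfy Principle A.
*Ivan₂* c-commands the anaphor but is outside its binding domain → cannot satisfy Principle A.
*Tariq₃* c-commands the anaphor within its binding domain → licit binder.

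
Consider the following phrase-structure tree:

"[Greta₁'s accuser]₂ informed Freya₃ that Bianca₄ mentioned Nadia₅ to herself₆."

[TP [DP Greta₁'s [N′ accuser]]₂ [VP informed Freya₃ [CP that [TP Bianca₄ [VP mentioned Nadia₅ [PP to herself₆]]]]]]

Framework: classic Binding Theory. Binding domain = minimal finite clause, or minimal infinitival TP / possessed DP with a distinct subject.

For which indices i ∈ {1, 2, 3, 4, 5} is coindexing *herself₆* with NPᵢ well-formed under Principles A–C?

*herself* is an anaphor, so Principle A applies: it must be bound in its binding domain.
Binding domain of *herself₆*: the embedded TP, whose subject is Bianca₄.
*Greta₁* does not c-command the anaphor → cannot bind it.
*[Greta₁'s accuser]₂* c-commands the anaphor but is outside its binding domain → cannot satisfy Principle A.
*Freya₃* c-commands the anaphor but is outside its binding domain → cannot satisfy Principle A.
*Bianca₄* c-commands the anaphor within its binding domain → licit binder.
*Nadia₅* c-commands the anaphor within its binding domain → licit binder.

{4, 5}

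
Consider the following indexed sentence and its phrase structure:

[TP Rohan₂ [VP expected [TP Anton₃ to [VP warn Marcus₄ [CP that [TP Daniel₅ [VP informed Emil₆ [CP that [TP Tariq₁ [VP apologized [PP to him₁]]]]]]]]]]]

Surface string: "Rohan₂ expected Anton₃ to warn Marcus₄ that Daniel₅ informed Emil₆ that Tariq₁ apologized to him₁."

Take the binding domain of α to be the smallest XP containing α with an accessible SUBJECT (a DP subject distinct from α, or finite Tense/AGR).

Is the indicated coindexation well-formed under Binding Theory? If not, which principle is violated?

Principle B

The two coindexed NPs are *Tariq₁* and *him₁*.
*him₁* is a pronoun. Its binding domain is the embedded TP, whose subject is Tariq₁.
*Tariq₁* c-commands it within that domain and carries the same index.
The pronoun is locally bound → Principle B violation.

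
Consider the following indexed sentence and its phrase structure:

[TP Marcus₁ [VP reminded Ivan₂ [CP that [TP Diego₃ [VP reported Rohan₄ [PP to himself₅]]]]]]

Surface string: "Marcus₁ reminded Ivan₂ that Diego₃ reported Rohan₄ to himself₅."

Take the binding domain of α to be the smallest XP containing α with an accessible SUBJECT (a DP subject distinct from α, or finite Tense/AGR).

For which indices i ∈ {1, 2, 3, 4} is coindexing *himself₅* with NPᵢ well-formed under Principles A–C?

{3, 4}

*himself* is an anaphor, so Principle A applies: it must be bound in its binding domain.
Binding domain of *himself₅*: the embedded TP, whose subject is Diego₃.
*Marcus₁* c-commands the anaphor but is outside its binding domain → cannot satisfy Principle A.
*Ivan₂* c-commands the anaphor but is outside its binding domain → cannot satisfy Principle A.
*Diego₃* c-commands the anaphor within its binding domain → licit binder.
*Rohan₄* c-commands the anaphor within its binding domain → licit binder.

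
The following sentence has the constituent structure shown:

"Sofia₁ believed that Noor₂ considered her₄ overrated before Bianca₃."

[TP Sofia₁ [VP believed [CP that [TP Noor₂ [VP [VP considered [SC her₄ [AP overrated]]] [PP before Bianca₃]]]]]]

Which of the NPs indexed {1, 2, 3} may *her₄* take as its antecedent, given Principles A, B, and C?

{1, 3}

*her* is a pronoun, so Principle B applies: it must be free in its binding domain.
Binding domain of *her₄*: the embedded TP, whose subject is Noor₂.
*Sofia₁* c-commands the pronoun but from outside its binding domain, and is not c-commanded by it → coindexation permitted.
*Noor₂* c-commands the pronoun within its binding domain → coindexation would violate Principle B.
*Bianca₃* and the pronoun do not c-command one another → neither Principle B nor Principle C is at stake; coindexation permitted.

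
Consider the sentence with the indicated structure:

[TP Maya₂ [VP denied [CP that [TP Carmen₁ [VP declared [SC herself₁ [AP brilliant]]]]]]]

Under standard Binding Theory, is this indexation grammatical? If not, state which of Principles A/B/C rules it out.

The two coindexed NPs are *Carmen₁* and *herself₁*.
*herself₁* is an anaphor; its binding domain is the embedded TP, whose subject is Carmen₁. *Carmen₁* c-commands it within that domain and shares its index, so Principle A is satisfied.
*Carmen₁* is an R-expression; *herself₁* does not c-command it, and no other NP shares its index, so Principle C is satisfied.
All principles are respected.

grammatical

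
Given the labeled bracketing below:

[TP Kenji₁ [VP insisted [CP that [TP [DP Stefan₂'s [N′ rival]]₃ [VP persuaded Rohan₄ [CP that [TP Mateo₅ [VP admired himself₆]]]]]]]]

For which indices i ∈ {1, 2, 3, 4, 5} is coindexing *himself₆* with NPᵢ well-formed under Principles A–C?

{5}

*himself* is an anaphor, so Principle A applies: it must be bound in its binding domain.
Binding domain of *himself₆*: the embedded TP, whose subject is Mateo₅.
*Kenji₁* c-commands the anaphor but is outside its binding domain → cannot satisfy Principle A.
*Stefan₂* does not c-command the anaphor → cannot bind it.
*[Stefan₂'s rival]₃* c-commands the anaphor but is outside its binding domain → cannot satisfy Principle A.
*Rohan₄* c-commands the anaphor but is outside its binding domain → cannot satisfy Principle A.
*Mateo₅* c-commands the anaphor within its binding domain → licit binder.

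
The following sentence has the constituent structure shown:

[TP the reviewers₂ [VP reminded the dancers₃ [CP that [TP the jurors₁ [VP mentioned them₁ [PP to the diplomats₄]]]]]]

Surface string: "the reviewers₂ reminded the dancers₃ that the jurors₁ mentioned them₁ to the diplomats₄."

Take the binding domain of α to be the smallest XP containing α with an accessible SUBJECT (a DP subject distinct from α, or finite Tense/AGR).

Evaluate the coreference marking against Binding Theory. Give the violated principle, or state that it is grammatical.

Principle B

The two coindexed NPs are *the jurors₁* and *them₁*.
*them₁* is a pronoun. Its binding domain is the embedded TP, whose subject is the jurors₁.
*the jurors₁* c-commands it within that domain and carries the same index.
The pronoun is locally bound → Principle B violation.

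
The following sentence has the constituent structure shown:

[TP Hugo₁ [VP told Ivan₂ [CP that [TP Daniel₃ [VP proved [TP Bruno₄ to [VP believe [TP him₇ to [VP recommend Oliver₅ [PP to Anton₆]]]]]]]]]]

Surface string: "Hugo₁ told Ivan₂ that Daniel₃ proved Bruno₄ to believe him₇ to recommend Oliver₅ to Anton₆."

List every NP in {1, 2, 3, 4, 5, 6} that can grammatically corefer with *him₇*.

*him* is a pronoun, so Principle B applies: it must be free in its binding domain.
Binding domain of *him₇*: the embedded TP, whose subject is Bruno₄.
*Hugo₁* c-commands the pronoun but from outside its binding domain, and is not c-commanded by it → coindexation permitted.
*Ivan₂* c-commands the pronoun but from outside its binding domain, and is not c-commanded by it → coindexation permitted.
*Daniel₃* c-commands the pronoun but from outside its binding domain, and is not c-commanded by it → coindexation permitted.
*Bruno₄* c-commands the pronoun within its binding domain → coindexation would violate Principle B.
*Oliver₅*: the pronoun c-commands this R-expression → coindexation would violate Principle C on *Oliver₅*.
*Anton₆*: the pronoun c-commands this R-expression → coindexation would violate Principle C on *Anton₆*.

{1, 2, 3}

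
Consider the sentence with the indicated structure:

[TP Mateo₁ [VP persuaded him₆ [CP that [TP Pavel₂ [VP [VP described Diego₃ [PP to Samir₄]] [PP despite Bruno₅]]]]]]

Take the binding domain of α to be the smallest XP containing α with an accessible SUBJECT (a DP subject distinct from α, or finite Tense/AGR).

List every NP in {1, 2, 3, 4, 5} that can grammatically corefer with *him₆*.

none

*him* is a pronoun, so Principle B applies: it must be free in its binding domain.
Binding domain of *him₆*: the matrix TP, whose subject is Mateo₁.
*Mateo₁* c-commands the pronoun within its binding domain → coindexation would violate Principle B.
*Pavel₂*: the pronoun c-commands this R-expression → coindexation would violate Principle C on *Pavel₂*.
*Diego₃*: the pronoun c-commands this R-expression → coindexation would violate Principle C on *Diego₃*.
*Samir₄*: the pronoun c-commands this R-expression → coindexation would violate Principle C on *Samir₄*.
*Bruno₅*: the pronoun c-commands this R-expression → coindexation would violate Principle C on *Bruno₅*.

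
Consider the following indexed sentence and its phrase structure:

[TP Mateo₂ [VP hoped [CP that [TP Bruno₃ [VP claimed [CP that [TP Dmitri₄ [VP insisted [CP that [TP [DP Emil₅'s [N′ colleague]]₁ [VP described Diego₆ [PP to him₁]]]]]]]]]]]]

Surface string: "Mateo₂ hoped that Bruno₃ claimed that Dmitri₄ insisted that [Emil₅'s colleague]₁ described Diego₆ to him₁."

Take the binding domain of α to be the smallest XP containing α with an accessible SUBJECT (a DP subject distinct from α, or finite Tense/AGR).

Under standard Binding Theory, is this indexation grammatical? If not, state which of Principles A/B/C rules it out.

The two coindexed NPs are *[Emil₅'s colleague]₁* and *him₁*.
*him₁* is a pronoun. Its binding domain is the embedded TP, whose subject is [Emil₅'s colleague]₁.
*[Emil₅'s colleague]₁* c-commands it within that domain and carries the same index.
The pronoun is locally bound → Principle B violation.

Principle B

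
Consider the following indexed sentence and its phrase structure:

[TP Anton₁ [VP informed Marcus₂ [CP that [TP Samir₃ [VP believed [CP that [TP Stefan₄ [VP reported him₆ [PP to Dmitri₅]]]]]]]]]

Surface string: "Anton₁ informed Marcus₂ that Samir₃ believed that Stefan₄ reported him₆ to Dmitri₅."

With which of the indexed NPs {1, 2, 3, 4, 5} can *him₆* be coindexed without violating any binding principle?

*him* is a pronoun, so Principle B applies: it must be free in its binding domain.
Binding domain of *him₆*: the embedded TP, whose subject is Stefan₄.
*Anton₁* c-commands the pronoun but from outside its binding domain, and is not c-commanded by it → coindexation permitted.
*Marcus₂* c-commands the pronoun but from outside its binding domain, and is not c-commanded by it → coindexation permitted.
*Samir₃* c-commands the pronoun but from outside its binding domain, and is not c-commanded by it → coindexation permitted.
*Stefan₄* c-commands the pronoun within its binding domain → coindexation would violate Principle B.
*Dmitri₅*: the pronoun c-commands this R-expression → coindexation would violate Principle C on *Dmitri₅*.

{1, 2, 3}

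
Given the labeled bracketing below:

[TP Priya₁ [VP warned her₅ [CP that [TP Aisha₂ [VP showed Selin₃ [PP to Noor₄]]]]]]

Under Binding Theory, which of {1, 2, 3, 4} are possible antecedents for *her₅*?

*her* is a pronoun, so Principle B applies: it must be free in its binding domain.
Binding domain of *her₅*: the matrix TP, whose subject is Priya₁.
*Priya₁* c-commands the pronoun within its binding domain → coindexation would violate Principle B.
*Aisha₂*: the pronoun c-commands this R-expression → coindexation would violate Principle C on *Aisha₂*.
*Selin₃*: the pronoun c-commands this R-expression → coindexation would violate Principle C on *Selin₃*.
*Noor₄*: the pronoun c-commands this R-expression → coindexation would violate Principle C on *Noor₄*.

none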